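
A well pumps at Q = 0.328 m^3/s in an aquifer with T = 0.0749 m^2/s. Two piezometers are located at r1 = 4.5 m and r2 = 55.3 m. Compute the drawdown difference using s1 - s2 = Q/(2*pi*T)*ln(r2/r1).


Thiem equation: s1 - s2 = Q/(2*pi*T) * ln(r2/r1).
ln(r2/r1) = ln(55.3/4.5) = 2.5087.
Q/(2*pi*T) = 0.328 / (2*pi*0.0749) = 0.328 / 0.4706 = 0.697.
s1 - s2 = 0.697 * 2.5087 = 1.7485 m.

1.7485


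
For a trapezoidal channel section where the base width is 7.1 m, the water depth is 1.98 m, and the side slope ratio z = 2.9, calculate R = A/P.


For a trapezoidal section with side slope z:
A = (b + z*y)*y = (7.1 + 2.9*1.98)*1.98 = 25.427 m^2.
P = b + 2*y*sqrt(1 + z^2) = 7.1 + 2*1.98*sqrt(1 + 2.9^2) = 19.248 m.
R = A/P = 25.427 / 19.248 = 1.3211 m.

1.3211


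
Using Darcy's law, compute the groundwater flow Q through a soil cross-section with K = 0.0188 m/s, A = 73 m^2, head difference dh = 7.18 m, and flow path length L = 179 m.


Darcy's law: Q = K * A * i, where i = dh/L.
Hydraulic gradient i = 7.18 / 179 = 0.040112.
Q = 0.0188 * 73 * 0.040112
  = 0.055 m^3/s.

0.055


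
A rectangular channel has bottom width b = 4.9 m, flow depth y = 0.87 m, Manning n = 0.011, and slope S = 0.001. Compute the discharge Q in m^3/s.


For a rectangular channel, the cross-sectional area A = b * y = 4.9 * 0.87 = 4.26 m^2.
The wetted perimeter P = b + 2y = 4.9 + 2*0.87 = 6.64 m.
Hydraulic radius R = A/P = 4.26/6.64 = 0.642 m.
Velocity V = (1/n)*R^(2/3)*S^(1/2) = (1/0.011)*0.642^(2/3)*0.001^(1/2) = 2.1395 m/s.
Discharge Q = A * V = 4.26 * 2.1395 = 9.121 m^3/s.

9.121


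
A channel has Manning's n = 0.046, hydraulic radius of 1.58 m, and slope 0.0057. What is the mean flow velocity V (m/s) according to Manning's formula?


Manning's equation gives V = (1/n) * R^(2/3) * S^(1/2).
First, compute R^(2/3) = 1.58^(2/3) = 1.3566.
Next, S^(1/2) = 0.0057^(1/2) = 0.075498.
Then 1/n = 1/0.046 = 21.74.
V = 21.74 * 1.3566 * 0.075498 = 2.2265 m/s.

2.2265


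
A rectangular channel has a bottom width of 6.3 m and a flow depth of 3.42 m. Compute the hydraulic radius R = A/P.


For a rectangular section:
Flow area A = b * y = 6.3 * 3.42 = 21.55 m^2.
Wetted perimeter P = b + 2y = 6.3 + 2*3.42 = 13.14 m.
Hydraulic radius R = A/P = 21.55 / 13.14 = 1.6397 m.

1.6397


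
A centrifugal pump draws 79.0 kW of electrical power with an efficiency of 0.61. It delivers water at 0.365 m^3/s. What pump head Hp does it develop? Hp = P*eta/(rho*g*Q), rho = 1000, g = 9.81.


Pump head formula: Hp = P * eta / (rho * g * Q).
Numerator: P * eta = 79.0 * 1000 * 0.61 = 48190.0 W.
Denominator: rho * g * Q = 1000 * 9.81 * 0.365 = 3580.65.
Hp = 48190.0 / 3580.65 = 13.46 m.

13.46


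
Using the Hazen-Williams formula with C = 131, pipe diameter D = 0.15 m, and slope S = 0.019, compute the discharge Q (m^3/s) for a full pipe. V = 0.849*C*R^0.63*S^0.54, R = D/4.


For a full circular pipe, R = D/4 = 0.15/4 = 0.0375 m.
V = 0.849 * 131 * 0.0375^0.63 * 0.019^0.54
  = 0.849 * 131 * 0.126369 * 0.117632
  = 1.6533 m/s.
Pipe area A = pi*D^2/4 = pi*0.15^2/4 = 0.0177 m^2.
Q = A * V = 0.0177 * 1.6533 = 0.0292 m^3/s.

0.0292


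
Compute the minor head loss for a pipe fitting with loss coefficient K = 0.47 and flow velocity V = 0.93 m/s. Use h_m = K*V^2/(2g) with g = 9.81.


Minor loss formula: h_m = K * V^2/(2g).
V^2 = 0.93^2 = 0.8649.
V^2/(2g) = 0.8649 / 19.62 = 0.0441 m.
h_m = 0.47 * 0.0441 = 0.0207 m.

0.0207


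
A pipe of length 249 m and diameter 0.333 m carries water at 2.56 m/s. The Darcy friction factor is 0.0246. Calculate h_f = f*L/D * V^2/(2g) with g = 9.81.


Darcy-Weisbach equation: h_f = f * (L/D) * V^2/(2g).
f * L/D = 0.0246 * 249/0.333 = 18.3946.
V^2/(2g) = 2.56^2 / (2*9.81) = 6.5536 / 19.62 = 0.334 m.
h_f = 18.3946 * 0.334 = 6.144 m.

6.144


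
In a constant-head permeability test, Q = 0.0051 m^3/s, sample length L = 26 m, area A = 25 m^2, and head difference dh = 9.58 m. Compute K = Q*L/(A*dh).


From K = Q*L / (A*dh):
Numerator: Q*L = 0.0051 * 26 = 0.1326.
Denominator: A*dh = 25 * 9.58 = 239.5.
K = 0.1326 / 239.5 = 0.000554 m/s.

0.000554


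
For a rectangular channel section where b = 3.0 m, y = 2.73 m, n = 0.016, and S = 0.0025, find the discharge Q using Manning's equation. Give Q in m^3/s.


For a rectangular channel, the cross-sectional area A = b * y = 3.0 * 2.73 = 8.19 m^2.
The wetted perimeter P = b + 2y = 3.0 + 2*2.73 = 8.46 m.
Hydraulic radius R = A/P = 8.19/8.46 = 0.9681 m.
Velocity V = (1/n)*R^(2/3)*S^(1/2) = (1/0.016)*0.9681^(2/3)*0.0025^(1/2) = 3.0582 m/s.
Discharge Q = A * V = 8.19 * 3.0582 = 25.046 m^3/s.

25.046


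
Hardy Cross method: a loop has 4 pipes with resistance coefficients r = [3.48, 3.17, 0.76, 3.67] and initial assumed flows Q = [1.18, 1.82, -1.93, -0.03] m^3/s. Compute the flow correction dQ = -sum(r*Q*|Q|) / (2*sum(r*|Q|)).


Numerator terms (r*Q*|Q|): 3.48*1.18*|1.18| = 4.8456; 3.17*1.82*|1.82| = 10.5003; 0.76*-1.93*|-1.93| = -2.8309; 3.67*-0.03*|-0.03| = -0.0033.
Sum of numerator = 12.5116.
Denominator terms (r*|Q|): 3.48*|1.18| = 4.1064; 3.17*|1.82| = 5.7694; 0.76*|-1.93| = 1.4668; 3.67*|-0.03| = 0.1101.
2 * sum of denominator = 2 * 11.4527 = 22.9054.
dQ = -12.5116 / 22.9054 = -0.5462 m^3/s.

-0.5462


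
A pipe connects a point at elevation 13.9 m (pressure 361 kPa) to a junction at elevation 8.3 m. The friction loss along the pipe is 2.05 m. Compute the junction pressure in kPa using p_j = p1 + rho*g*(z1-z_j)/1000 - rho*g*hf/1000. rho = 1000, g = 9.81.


Junction pressure: p_j = p1 + rho*g*(z1 - z_j)/1000 - rho*g*hf/1000.
Elevation term = 1000*9.81*(13.9 - 8.3)/1000 = 54.936 kPa.
Friction term = 1000*9.81*2.05/1000 = 20.11 kPa.
p_j = 361 + 54.936 - 20.11 = 395.83 kPa.

395.83


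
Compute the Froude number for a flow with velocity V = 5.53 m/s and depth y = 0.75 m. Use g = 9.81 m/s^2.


The Froude number is defined as Fr = V / sqrt(g*y).
g*y = 9.81 * 0.75 = 7.3575.
sqrt(g*y) = sqrt(7.3575) = 2.7125.
Fr = 5.53 / 2.7125 = 2.0387.

2.0387


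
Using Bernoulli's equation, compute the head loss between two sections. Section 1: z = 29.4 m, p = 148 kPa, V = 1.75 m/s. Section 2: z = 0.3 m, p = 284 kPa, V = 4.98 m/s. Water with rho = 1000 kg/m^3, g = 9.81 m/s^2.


Total head at each section: H = z + p/(rho*g) + V^2/(2g).
H1 = 29.4 + 148*1000/(1000*9.81) + 1.75^2/(2*9.81)
   = 29.4 + 15.087 + 0.1561
   = 44.643 m.
H2 = 0.3 + 284*1000/(1000*9.81) + 4.98^2/(2*9.81)
   = 0.3 + 28.95 + 1.264
   = 30.514 m.
h_L = H1 - H2 = 44.643 - 30.514 = 14.129 m.

14.129


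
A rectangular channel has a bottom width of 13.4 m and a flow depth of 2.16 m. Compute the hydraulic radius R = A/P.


For a rectangular section:
Flow area A = b * y = 13.4 * 2.16 = 28.94 m^2.
Wetted perimeter P = b + 2y = 13.4 + 2*2.16 = 17.72 m.
Hydraulic radius R = A/P = 28.94 / 17.72 = 1.6334 m.

1.6334


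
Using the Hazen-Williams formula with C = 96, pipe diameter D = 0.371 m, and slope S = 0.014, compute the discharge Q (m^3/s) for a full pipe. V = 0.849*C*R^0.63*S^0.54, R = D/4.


For a full circular pipe, R = D/4 = 0.371/4 = 0.0927 m.
V = 0.849 * 96 * 0.0927^0.63 * 0.014^0.54
  = 0.849 * 96 * 0.223567 * 0.099749
  = 1.8176 m/s.
Pipe area A = pi*D^2/4 = pi*0.371^2/4 = 0.1081 m^2.
Q = A * V = 0.1081 * 1.8176 = 0.1965 m^3/s.

0.1965


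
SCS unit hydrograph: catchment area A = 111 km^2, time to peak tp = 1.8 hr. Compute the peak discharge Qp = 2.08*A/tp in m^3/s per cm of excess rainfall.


SCS formula: Qp = 2.08 * A / tp.
Qp = 2.08 * 111 / 1.8
   = 230.88 / 1.8
   = 128.27 m^3/s per cm.

128.27


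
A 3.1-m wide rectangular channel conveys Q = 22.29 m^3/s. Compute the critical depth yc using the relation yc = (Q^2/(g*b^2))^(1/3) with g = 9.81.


Using yc = (Q^2 / (g * b^2))^(1/3):
Q^2 = 22.29^2 = 496.84.
g * b^2 = 9.81 * 3.1^2 = 9.81 * 9.61 = 94.27.
Q^2 / (g*b^2) = 496.84 / 94.27 = 5.2704.
yc = 5.2704^(1/3) = 1.7402 m.

1.7402


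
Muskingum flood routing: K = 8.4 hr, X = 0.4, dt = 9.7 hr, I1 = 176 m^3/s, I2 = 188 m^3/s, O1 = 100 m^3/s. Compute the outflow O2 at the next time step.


Muskingum coefficients:
denom = 2*K*(1-X) + dt = 2*8.4*(1-0.4) + 9.7 = 19.78.
C0 = (dt - 2*K*X)/denom = (9.7 - 2*8.4*0.4)/19.78 = 0.1507.
C1 = (dt + 2*K*X)/denom = (9.7 + 2*8.4*0.4)/19.78 = 0.8301.
C2 = (2*K*(1-X) - dt)/denom = 0.0192.
O2 = C0*I2 + C1*I1 + C2*O1
   = 0.1507*188 + 0.8301*176 + 0.0192*100
   = 176.35 m^3/s.

176.35


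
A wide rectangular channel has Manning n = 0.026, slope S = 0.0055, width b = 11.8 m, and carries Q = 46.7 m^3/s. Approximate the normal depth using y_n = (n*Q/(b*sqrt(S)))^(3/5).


We use the wide-channel approximation y_n = (n*Q/(b*sqrt(S)))^(3/5).
sqrt(S) = sqrt(0.0055) = 0.074162.
Numerator: n*Q = 0.026 * 46.7 = 1.2142.
Denominator: b*sqrt(S) = 11.8 * 0.074162 = 0.875112.
arg = 1.3875.
y_n = 1.3875^(3/5) = 1.2171 m.

1.2171


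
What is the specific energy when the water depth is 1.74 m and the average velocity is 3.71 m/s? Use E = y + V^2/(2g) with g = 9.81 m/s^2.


Specific energy E = y + V^2/(2g).
Velocity head = V^2/(2g) = 3.71^2 / (2*9.81) = 13.7641 / 19.62 = 0.7015 m.
E = 1.74 + 0.7015 = 2.4415 m.

2.4415


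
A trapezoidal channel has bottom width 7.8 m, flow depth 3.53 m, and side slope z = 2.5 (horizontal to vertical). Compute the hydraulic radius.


For a trapezoidal section with side slope z:
A = (b + z*y)*y = (7.8 + 2.5*3.53)*3.53 = 58.686 m^2.
P = b + 2*y*sqrt(1 + z^2) = 7.8 + 2*3.53*sqrt(1 + 2.5^2) = 26.81 m.
R = A/P = 58.686 / 26.81 = 2.189 m.

2.189


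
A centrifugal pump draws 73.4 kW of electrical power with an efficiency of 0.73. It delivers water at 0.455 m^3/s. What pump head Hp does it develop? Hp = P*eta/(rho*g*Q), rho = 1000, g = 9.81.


Pump head formula: Hp = P * eta / (rho * g * Q).
Numerator: P * eta = 73.4 * 1000 * 0.73 = 53582.0 W.
Denominator: rho * g * Q = 1000 * 9.81 * 0.455 = 4463.55.
Hp = 53582.0 / 4463.55 = 12.0 m.

12.0


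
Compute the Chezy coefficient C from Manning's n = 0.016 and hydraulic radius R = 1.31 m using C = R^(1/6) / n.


The Chezy coefficient relates to Manning's n through C = R^(1/6) / n.
R^(1/6) = 1.31^(1/6) = 1.046033.
C = 1.046033 / 0.016 = 65.38 m^(1/2)/s.

65.38


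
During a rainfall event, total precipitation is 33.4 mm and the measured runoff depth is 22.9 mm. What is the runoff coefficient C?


The runoff coefficient C = runoff depth / rainfall depth.
C = 22.9 / 33.4
  = 0.6856.

0.6856


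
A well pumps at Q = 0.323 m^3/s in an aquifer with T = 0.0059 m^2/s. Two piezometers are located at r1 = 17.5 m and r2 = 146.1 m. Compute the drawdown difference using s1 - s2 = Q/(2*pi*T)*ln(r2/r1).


Thiem equation: s1 - s2 = Q/(2*pi*T) * ln(r2/r1).
ln(r2/r1) = ln(146.1/17.5) = 2.1221.
Q/(2*pi*T) = 0.323 / (2*pi*0.0059) = 0.323 / 0.0371 = 8.7131.
s1 - s2 = 8.7131 * 2.1221 = 18.4899 m.

18.4899


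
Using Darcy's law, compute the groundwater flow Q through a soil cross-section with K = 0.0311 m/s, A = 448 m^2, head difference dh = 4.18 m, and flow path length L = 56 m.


Darcy's law: Q = K * A * i, where i = dh/L.
Hydraulic gradient i = 4.18 / 56 = 0.074643.
Q = 0.0311 * 448 * 0.074643
  = 1.04 m^3/s.

1.04


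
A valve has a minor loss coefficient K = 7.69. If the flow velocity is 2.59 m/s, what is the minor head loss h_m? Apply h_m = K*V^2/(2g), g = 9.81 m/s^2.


Minor loss formula: h_m = K * V^2/(2g).
V^2 = 2.59^2 = 6.7081.
V^2/(2g) = 6.7081 / 19.62 = 0.3419 m.
h_m = 7.69 * 0.3419 = 2.6292 m.

2.6292


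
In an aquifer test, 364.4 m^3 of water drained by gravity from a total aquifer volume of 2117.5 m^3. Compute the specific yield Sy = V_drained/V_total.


Specific yield Sy = Volume drained / Total volume.
Sy = 364.4 / 2117.5
   = 0.1721.

0.1721


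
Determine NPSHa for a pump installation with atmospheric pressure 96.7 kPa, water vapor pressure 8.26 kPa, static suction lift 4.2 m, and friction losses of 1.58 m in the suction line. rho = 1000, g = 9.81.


NPSHa = p_atm/(rho*g) - z_s - hf_s - p_vap/(rho*g).
p_atm/(rho*g) = 96.7*1000 / (1000*9.81) = 9.857 m.
p_vap/(rho*g) = 8.26*1000 / (1000*9.81) = 0.842 m.
NPSHa = 9.857 - 4.2 - 1.58 - 0.842
      = 3.24 m.

3.24


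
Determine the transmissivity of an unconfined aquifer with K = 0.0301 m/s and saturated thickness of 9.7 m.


Transmissivity is defined as T = K * h.
T = 0.0301 * 9.7
  = 0.292 m^2/s.

0.292


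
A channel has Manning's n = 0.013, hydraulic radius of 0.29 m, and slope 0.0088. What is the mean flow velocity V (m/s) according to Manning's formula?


Manning's equation gives V = (1/n) * R^(2/3) * S^(1/2).
First, compute R^(2/3) = 0.29^(2/3) = 0.4381.
Next, S^(1/2) = 0.0088^(1/2) = 0.093808.
Then 1/n = 1/0.013 = 76.92.
V = 76.92 * 0.4381 * 0.093808 = 3.1615 m/s.

3.1615


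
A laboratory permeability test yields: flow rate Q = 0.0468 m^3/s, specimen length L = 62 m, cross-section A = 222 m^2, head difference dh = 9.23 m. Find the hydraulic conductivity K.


From K = Q*L / (A*dh):
Numerator: Q*L = 0.0468 * 62 = 2.9016.
Denominator: A*dh = 222 * 9.23 = 2049.06.
K = 2.9016 / 2049.06 = 0.001416 m/s.

0.001416


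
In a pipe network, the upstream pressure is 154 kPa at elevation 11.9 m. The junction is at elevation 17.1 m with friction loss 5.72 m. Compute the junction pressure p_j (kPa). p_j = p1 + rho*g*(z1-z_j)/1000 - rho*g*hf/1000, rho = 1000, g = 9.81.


Junction pressure: p_j = p1 + rho*g*(z1 - z_j)/1000 - rho*g*hf/1000.
Elevation term = 1000*9.81*(11.9 - 17.1)/1000 = -51.012 kPa.
Friction term = 1000*9.81*5.72/1000 = 56.113 kPa.
p_j = 154 + -51.012 - 56.113 = 46.87 kPa.

46.87


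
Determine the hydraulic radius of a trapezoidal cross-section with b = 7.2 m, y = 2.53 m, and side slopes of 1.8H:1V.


For a trapezoidal section with side slope z:
A = (b + z*y)*y = (7.2 + 1.8*2.53)*2.53 = 29.738 m^2.
P = b + 2*y*sqrt(1 + z^2) = 7.2 + 2*2.53*sqrt(1 + 1.8^2) = 17.619 m.
R = A/P = 29.738 / 17.619 = 1.6878 m.

1.6878


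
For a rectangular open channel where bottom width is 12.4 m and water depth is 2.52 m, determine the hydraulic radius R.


For a rectangular section:
Flow area A = b * y = 12.4 * 2.52 = 31.25 m^2.
Wetted perimeter P = b + 2y = 12.4 + 2*2.52 = 17.44 m.
Hydraulic radius R = A/P = 31.25 / 17.44 = 1.7917 m.

1.7917


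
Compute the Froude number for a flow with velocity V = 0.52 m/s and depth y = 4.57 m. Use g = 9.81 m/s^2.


The Froude number is defined as Fr = V / sqrt(g*y).
g*y = 9.81 * 4.57 = 44.8317.
sqrt(g*y) = sqrt(44.8317) = 6.6956.
Fr = 0.52 / 6.6956 = 0.0777.

0.0777


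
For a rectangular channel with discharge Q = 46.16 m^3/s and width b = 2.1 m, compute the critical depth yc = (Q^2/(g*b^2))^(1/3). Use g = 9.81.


Using yc = (Q^2 / (g * b^2))^(1/3):
Q^2 = 46.16^2 = 2130.75.
g * b^2 = 9.81 * 2.1^2 = 9.81 * 4.41 = 43.26.
Q^2 / (g*b^2) = 2130.75 / 43.26 = 49.2545.
yc = 49.2545^(1/3) = 3.6656 m.

3.6656


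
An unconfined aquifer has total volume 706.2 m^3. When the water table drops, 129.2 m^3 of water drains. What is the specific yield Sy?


Specific yield Sy = Volume drained / Total volume.
Sy = 129.2 / 706.2
   = 0.183.

0.183


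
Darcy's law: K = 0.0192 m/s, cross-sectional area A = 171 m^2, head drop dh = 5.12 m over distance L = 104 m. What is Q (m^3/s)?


Darcy's law: Q = K * A * i, where i = dh/L.
Hydraulic gradient i = 5.12 / 104 = 0.049231.
Q = 0.0192 * 171 * 0.049231
  = 0.1616 m^3/s.

0.1616


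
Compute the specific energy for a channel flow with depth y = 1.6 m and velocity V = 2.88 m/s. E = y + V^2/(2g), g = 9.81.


Specific energy E = y + V^2/(2g).
Velocity head = V^2/(2g) = 2.88^2 / (2*9.81) = 8.2944 / 19.62 = 0.4228 m.
E = 1.6 + 0.4228 = 2.0228 m.

2.0228


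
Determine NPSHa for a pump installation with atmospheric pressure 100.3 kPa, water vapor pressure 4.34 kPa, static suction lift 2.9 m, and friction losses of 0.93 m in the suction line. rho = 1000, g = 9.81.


NPSHa = p_atm/(rho*g) - z_s - hf_s - p_vap/(rho*g).
p_atm/(rho*g) = 100.3*1000 / (1000*9.81) = 10.224 m.
p_vap/(rho*g) = 4.34*1000 / (1000*9.81) = 0.442 m.
NPSHa = 10.224 - 2.9 - 0.93 - 0.442
      = 5.95 m.

5.95


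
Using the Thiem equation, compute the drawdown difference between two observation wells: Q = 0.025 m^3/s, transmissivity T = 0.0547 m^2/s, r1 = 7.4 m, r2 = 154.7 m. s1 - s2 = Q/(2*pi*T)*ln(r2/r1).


Thiem equation: s1 - s2 = Q/(2*pi*T) * ln(r2/r1).
ln(r2/r1) = ln(154.7/7.4) = 3.04.
Q/(2*pi*T) = 0.025 / (2*pi*0.0547) = 0.025 / 0.3437 = 0.0727.
s1 - s2 = 0.0727 * 3.04 = 0.2211 m.

0.2211


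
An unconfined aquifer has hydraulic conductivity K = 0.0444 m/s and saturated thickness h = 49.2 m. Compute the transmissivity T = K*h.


Transmissivity is defined as T = K * h.
T = 0.0444 * 49.2
  = 2.1845 m^2/s.

2.1845


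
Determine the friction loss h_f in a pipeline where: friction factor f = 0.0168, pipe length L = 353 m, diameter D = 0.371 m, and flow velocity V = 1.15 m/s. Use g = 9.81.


Darcy-Weisbach equation: h_f = f * (L/D) * V^2/(2g).
f * L/D = 0.0168 * 353/0.371 = 15.9849.
V^2/(2g) = 1.15^2 / (2*9.81) = 1.3225 / 19.62 = 0.0674 m.
h_f = 15.9849 * 0.0674 = 1.077 m.

1.077


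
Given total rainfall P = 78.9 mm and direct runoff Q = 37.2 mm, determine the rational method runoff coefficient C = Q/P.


The runoff coefficient C = runoff depth / rainfall depth.
C = 37.2 / 78.9
  = 0.4715.

0.4715


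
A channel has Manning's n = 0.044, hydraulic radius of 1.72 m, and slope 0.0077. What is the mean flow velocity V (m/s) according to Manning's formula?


Manning's equation gives V = (1/n) * R^(2/3) * S^(1/2).
First, compute R^(2/3) = 1.72^(2/3) = 1.4356.
Next, S^(1/2) = 0.0077^(1/2) = 0.08775.
Then 1/n = 1/0.044 = 22.73.
V = 22.73 * 1.4356 * 0.08775 = 2.8629 m/s.

2.8629


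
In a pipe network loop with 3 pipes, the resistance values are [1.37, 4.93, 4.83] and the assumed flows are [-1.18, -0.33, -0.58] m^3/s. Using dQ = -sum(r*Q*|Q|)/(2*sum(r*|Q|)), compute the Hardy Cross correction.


Numerator terms (r*Q*|Q|): 1.37*-1.18*|-1.18| = -1.9076; 4.93*-0.33*|-0.33| = -0.5369; 4.83*-0.58*|-0.58| = -1.6248.
Sum of numerator = -4.0693.
Denominator terms (r*|Q|): 1.37*|-1.18| = 1.6166; 4.93*|-0.33| = 1.6269; 4.83*|-0.58| = 2.8014.
2 * sum of denominator = 2 * 6.0449 = 12.0898.
dQ = --4.0693 / 12.0898 = 0.3366 m^3/s.

0.3366


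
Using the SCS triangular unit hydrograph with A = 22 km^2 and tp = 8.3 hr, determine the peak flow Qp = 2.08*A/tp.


SCS formula: Qp = 2.08 * A / tp.
Qp = 2.08 * 22 / 8.3
   = 45.76 / 8.3
   = 5.51 m^3/s per cm.

5.51


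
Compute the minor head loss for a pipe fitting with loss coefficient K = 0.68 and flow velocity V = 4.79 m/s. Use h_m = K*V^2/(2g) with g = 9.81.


Minor loss formula: h_m = K * V^2/(2g).
V^2 = 4.79^2 = 22.9441.
V^2/(2g) = 22.9441 / 19.62 = 1.1694 m.
h_m = 0.68 * 1.1694 = 0.7952 m.

0.7952


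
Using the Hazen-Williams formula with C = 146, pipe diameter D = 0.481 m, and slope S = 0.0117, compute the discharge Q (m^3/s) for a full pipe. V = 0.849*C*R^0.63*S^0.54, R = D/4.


For a full circular pipe, R = D/4 = 0.481/4 = 0.1202 m.
V = 0.849 * 146 * 0.1202^0.63 * 0.0117^0.54
  = 0.849 * 146 * 0.263302 * 0.090536
  = 2.9548 m/s.
Pipe area A = pi*D^2/4 = pi*0.481^2/4 = 0.1817 m^2.
Q = A * V = 0.1817 * 2.9548 = 0.5369 m^3/s.

0.5369


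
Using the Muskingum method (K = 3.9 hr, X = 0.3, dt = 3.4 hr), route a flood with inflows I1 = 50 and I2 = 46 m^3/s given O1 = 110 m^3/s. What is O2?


Muskingum coefficients:
denom = 2*K*(1-X) + dt = 2*3.9*(1-0.3) + 3.4 = 8.86.
C0 = (dt - 2*K*X)/denom = (3.4 - 2*3.9*0.3)/8.86 = 0.1196.
C1 = (dt + 2*K*X)/denom = (3.4 + 2*3.9*0.3)/8.86 = 0.6479.
C2 = (2*K*(1-X) - dt)/denom = 0.2325.
O2 = C0*I2 + C1*I1 + C2*O1
   = 0.1196*46 + 0.6479*50 + 0.2325*110
   = 63.47 m^3/s.

63.47


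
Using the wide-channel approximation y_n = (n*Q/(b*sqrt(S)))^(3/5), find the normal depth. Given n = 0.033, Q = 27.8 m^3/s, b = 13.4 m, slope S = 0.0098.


We use the wide-channel approximation y_n = (n*Q/(b*sqrt(S)))^(3/5).
sqrt(S) = sqrt(0.0098) = 0.098995.
Numerator: n*Q = 0.033 * 27.8 = 0.9174.
Denominator: b*sqrt(S) = 13.4 * 0.098995 = 1.326533.
arg = 0.6916.
y_n = 0.6916^(3/5) = 0.8015 m.

0.8015


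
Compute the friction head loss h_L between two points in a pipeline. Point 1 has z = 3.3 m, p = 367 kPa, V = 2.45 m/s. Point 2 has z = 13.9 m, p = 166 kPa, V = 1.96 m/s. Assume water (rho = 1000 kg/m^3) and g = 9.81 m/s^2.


Total head at each section: H = z + p/(rho*g) + V^2/(2g).
H1 = 3.3 + 367*1000/(1000*9.81) + 2.45^2/(2*9.81)
   = 3.3 + 37.411 + 0.3059
   = 41.017 m.
H2 = 13.9 + 166*1000/(1000*9.81) + 1.96^2/(2*9.81)
   = 13.9 + 16.922 + 0.1958
   = 31.017 m.
h_L = H1 - H2 = 41.017 - 31.017 = 9.999 m.

9.999


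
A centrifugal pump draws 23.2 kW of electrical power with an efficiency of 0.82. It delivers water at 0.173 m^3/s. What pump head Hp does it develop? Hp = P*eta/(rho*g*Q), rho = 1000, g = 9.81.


Pump head formula: Hp = P * eta / (rho * g * Q).
Numerator: P * eta = 23.2 * 1000 * 0.82 = 19024.0 W.
Denominator: rho * g * Q = 1000 * 9.81 * 0.173 = 1697.13.
Hp = 19024.0 / 1697.13 = 11.21 m.

11.21


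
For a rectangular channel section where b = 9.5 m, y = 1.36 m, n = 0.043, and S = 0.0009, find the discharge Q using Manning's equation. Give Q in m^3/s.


For a rectangular channel, the cross-sectional area A = b * y = 9.5 * 1.36 = 12.92 m^2.
The wetted perimeter P = b + 2y = 9.5 + 2*1.36 = 12.22 m.
Hydraulic radius R = A/P = 12.92/12.22 = 1.0573 m.
Velocity V = (1/n)*R^(2/3)*S^(1/2) = (1/0.043)*1.0573^(2/3)*0.0009^(1/2) = 0.7241 m/s.
Discharge Q = A * V = 12.92 * 0.7241 = 9.355 m^3/s.

9.355


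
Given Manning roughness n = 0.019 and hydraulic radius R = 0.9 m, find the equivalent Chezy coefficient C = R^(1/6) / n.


The Chezy coefficient relates to Manning's n through C = R^(1/6) / n.
R^(1/6) = 0.9^(1/6) = 0.982593.
C = 0.982593 / 0.019 = 51.72 m^(1/2)/s.

51.72


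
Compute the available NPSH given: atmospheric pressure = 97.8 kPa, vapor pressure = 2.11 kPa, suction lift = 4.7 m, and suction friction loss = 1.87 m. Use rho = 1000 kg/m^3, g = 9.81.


NPSHa = p_atm/(rho*g) - z_s - hf_s - p_vap/(rho*g).
p_atm/(rho*g) = 97.8*1000 / (1000*9.81) = 9.969 m.
p_vap/(rho*g) = 2.11*1000 / (1000*9.81) = 0.215 m.
NPSHa = 9.969 - 4.7 - 1.87 - 0.215
      = 3.18 m.

3.18


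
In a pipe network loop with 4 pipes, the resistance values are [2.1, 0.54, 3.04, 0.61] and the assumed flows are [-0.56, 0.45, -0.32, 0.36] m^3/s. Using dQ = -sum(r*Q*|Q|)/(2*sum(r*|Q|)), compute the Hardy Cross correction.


Numerator terms (r*Q*|Q|): 2.1*-0.56*|-0.56| = -0.6586; 0.54*0.45*|0.45| = 0.1094; 3.04*-0.32*|-0.32| = -0.3113; 0.61*0.36*|0.36| = 0.0791.
Sum of numerator = -0.7815.
Denominator terms (r*|Q|): 2.1*|-0.56| = 1.176; 0.54*|0.45| = 0.243; 3.04*|-0.32| = 0.9728; 0.61*|0.36| = 0.2196.
2 * sum of denominator = 2 * 2.6114 = 5.2228.
dQ = --0.7815 / 5.2228 = 0.1496 m^3/s.

0.1496


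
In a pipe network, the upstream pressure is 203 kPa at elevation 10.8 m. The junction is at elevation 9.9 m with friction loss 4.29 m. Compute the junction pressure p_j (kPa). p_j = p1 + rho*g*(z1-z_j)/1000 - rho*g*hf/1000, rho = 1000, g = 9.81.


Junction pressure: p_j = p1 + rho*g*(z1 - z_j)/1000 - rho*g*hf/1000.
Elevation term = 1000*9.81*(10.8 - 9.9)/1000 = 8.829 kPa.
Friction term = 1000*9.81*4.29/1000 = 42.085 kPa.
p_j = 203 + 8.829 - 42.085 = 169.74 kPa.

169.74


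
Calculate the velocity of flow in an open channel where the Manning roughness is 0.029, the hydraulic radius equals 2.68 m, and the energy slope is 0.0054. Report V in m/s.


Manning's equation gives V = (1/n) * R^(2/3) * S^(1/2).
First, compute R^(2/3) = 2.68^(2/3) = 1.9294.
Next, S^(1/2) = 0.0054^(1/2) = 0.073485.
Then 1/n = 1/0.029 = 34.48.
V = 34.48 * 1.9294 * 0.073485 = 4.889 m/s.

4.889


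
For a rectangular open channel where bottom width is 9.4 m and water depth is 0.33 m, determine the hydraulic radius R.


For a rectangular section:
Flow area A = b * y = 9.4 * 0.33 = 3.1 m^2.
Wetted perimeter P = b + 2y = 9.4 + 2*0.33 = 10.06 m.
Hydraulic radius R = A/P = 3.1 / 10.06 = 0.3083 m.

0.3083


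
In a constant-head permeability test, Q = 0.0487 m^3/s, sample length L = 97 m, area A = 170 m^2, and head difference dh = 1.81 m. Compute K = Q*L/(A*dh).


From K = Q*L / (A*dh):
Numerator: Q*L = 0.0487 * 97 = 4.7239.
Denominator: A*dh = 170 * 1.81 = 307.7.
K = 4.7239 / 307.7 = 0.015352 m/s.

0.015352


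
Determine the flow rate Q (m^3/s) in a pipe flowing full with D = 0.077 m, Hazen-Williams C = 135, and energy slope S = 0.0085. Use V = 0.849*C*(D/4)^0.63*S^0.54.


For a full circular pipe, R = D/4 = 0.077/4 = 0.0192 m.
V = 0.849 * 135 * 0.0192^0.63 * 0.0085^0.54
  = 0.849 * 135 * 0.083022 * 0.076188
  = 0.725 m/s.
Pipe area A = pi*D^2/4 = pi*0.077^2/4 = 0.0047 m^2.
Q = A * V = 0.0047 * 0.725 = 0.0034 m^3/s.

0.0034


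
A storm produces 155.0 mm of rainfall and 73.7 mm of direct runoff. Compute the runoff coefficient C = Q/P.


The runoff coefficient C = runoff depth / rainfall depth.
C = 73.7 / 155.0
  = 0.4755.

0.4755


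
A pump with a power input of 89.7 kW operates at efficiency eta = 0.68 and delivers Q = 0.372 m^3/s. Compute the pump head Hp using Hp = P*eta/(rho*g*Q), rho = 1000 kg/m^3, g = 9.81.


Pump head formula: Hp = P * eta / (rho * g * Q).
Numerator: P * eta = 89.7 * 1000 * 0.68 = 60996.0 W.
Denominator: rho * g * Q = 1000 * 9.81 * 0.372 = 3649.32.
Hp = 60996.0 / 3649.32 = 16.71 m.

16.71


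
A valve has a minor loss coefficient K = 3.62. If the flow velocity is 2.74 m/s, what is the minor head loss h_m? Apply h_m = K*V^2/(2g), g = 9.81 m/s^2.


Minor loss formula: h_m = K * V^2/(2g).
V^2 = 2.74^2 = 7.5076.
V^2/(2g) = 7.5076 / 19.62 = 0.3827 m.
h_m = 3.62 * 0.3827 = 1.3852 m.

1.3852


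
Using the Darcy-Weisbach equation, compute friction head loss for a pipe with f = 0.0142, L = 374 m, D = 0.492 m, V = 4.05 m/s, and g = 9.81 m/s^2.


Darcy-Weisbach equation: h_f = f * (L/D) * V^2/(2g).
f * L/D = 0.0142 * 374/0.492 = 10.7943.
V^2/(2g) = 4.05^2 / (2*9.81) = 16.4025 / 19.62 = 0.836 m.
h_f = 10.7943 * 0.836 = 9.024 m.

9.024


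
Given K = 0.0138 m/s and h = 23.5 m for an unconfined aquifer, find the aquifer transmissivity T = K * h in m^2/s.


Transmissivity is defined as T = K * h.
T = 0.0138 * 23.5
  = 0.3243 m^2/s.

0.3243


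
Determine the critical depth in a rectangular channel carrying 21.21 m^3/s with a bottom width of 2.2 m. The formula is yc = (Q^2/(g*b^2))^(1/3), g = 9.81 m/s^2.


Using yc = (Q^2 / (g * b^2))^(1/3):
Q^2 = 21.21^2 = 449.86.
g * b^2 = 9.81 * 2.2^2 = 9.81 * 4.84 = 47.48.
Q^2 / (g*b^2) = 449.86 / 47.48 = 9.4747.
yc = 9.4747^(1/3) = 2.116 m.

2.116


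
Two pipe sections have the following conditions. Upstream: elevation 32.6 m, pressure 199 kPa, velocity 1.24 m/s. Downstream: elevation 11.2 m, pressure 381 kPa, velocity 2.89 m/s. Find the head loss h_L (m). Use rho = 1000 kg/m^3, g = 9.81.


Total head at each section: H = z + p/(rho*g) + V^2/(2g).
H1 = 32.6 + 199*1000/(1000*9.81) + 1.24^2/(2*9.81)
   = 32.6 + 20.285 + 0.0784
   = 52.964 m.
H2 = 11.2 + 381*1000/(1000*9.81) + 2.89^2/(2*9.81)
   = 11.2 + 38.838 + 0.4257
   = 50.464 m.
h_L = H1 - H2 = 52.964 - 50.464 = 2.5 m.

2.5


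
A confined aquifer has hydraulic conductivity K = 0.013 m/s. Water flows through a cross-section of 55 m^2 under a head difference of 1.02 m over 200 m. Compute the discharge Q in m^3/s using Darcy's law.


Darcy's law: Q = K * A * i, where i = dh/L.
Hydraulic gradient i = 1.02 / 200 = 0.0051.
Q = 0.013 * 55 * 0.0051
  = 0.0036 m^3/s.

0.0036


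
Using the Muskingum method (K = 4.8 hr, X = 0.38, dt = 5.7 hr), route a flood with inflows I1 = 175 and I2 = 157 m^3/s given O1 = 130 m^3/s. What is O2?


Muskingum coefficients:
denom = 2*K*(1-X) + dt = 2*4.8*(1-0.38) + 5.7 = 11.652.
C0 = (dt - 2*K*X)/denom = (5.7 - 2*4.8*0.38)/11.652 = 0.1761.
C1 = (dt + 2*K*X)/denom = (5.7 + 2*4.8*0.38)/11.652 = 0.8023.
C2 = (2*K*(1-X) - dt)/denom = 0.0216.
O2 = C0*I2 + C1*I1 + C2*O1
   = 0.1761*157 + 0.8023*175 + 0.0216*130
   = 170.86 m^3/s.

170.86


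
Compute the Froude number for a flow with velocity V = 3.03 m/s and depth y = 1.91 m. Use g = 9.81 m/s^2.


The Froude number is defined as Fr = V / sqrt(g*y).
g*y = 9.81 * 1.91 = 18.7371.
sqrt(g*y) = sqrt(18.7371) = 4.3286.
Fr = 3.03 / 4.3286 = 0.7.

0.7


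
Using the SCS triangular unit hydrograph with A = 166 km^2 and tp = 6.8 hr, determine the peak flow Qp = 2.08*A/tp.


SCS formula: Qp = 2.08 * A / tp.
Qp = 2.08 * 166 / 6.8
   = 345.28 / 6.8
   = 50.78 m^3/s per cm.

50.78


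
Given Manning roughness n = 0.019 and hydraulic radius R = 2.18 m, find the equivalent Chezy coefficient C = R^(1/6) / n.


The Chezy coefficient relates to Manning's n through C = R^(1/6) / n.
R^(1/6) = 2.18^(1/6) = 1.1387.
C = 1.1387 / 0.019 = 59.93 m^(1/2)/s.

59.93


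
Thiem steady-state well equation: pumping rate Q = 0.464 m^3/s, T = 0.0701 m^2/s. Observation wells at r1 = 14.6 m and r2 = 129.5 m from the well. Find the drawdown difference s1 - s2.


Thiem equation: s1 - s2 = Q/(2*pi*T) * ln(r2/r1).
ln(r2/r1) = ln(129.5/14.6) = 2.1827.
Q/(2*pi*T) = 0.464 / (2*pi*0.0701) = 0.464 / 0.4405 = 1.0535.
s1 - s2 = 1.0535 * 2.1827 = 2.2994 m.

2.2994


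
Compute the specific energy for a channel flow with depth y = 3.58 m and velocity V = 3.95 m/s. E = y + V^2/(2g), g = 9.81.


Specific energy E = y + V^2/(2g).
Velocity head = V^2/(2g) = 3.95^2 / (2*9.81) = 15.6025 / 19.62 = 0.7952 m.
E = 3.58 + 0.7952 = 4.3752 m.

4.3752


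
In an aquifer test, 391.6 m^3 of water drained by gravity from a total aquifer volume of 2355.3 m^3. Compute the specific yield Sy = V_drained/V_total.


Specific yield Sy = Volume drained / Total volume.
Sy = 391.6 / 2355.3
   = 0.1663.

0.1663


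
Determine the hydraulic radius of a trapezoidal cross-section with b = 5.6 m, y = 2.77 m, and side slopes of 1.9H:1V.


For a trapezoidal section with side slope z:
A = (b + z*y)*y = (5.6 + 1.9*2.77)*2.77 = 30.091 m^2.
P = b + 2*y*sqrt(1 + z^2) = 5.6 + 2*2.77*sqrt(1 + 1.9^2) = 17.495 m.
R = A/P = 30.091 / 17.495 = 1.72 m.

1.72


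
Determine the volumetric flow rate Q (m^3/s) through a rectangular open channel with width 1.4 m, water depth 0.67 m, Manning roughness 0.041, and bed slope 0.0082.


For a rectangular channel, the cross-sectional area A = b * y = 1.4 * 0.67 = 0.94 m^2.
The wetted perimeter P = b + 2y = 1.4 + 2*0.67 = 2.74 m.
Hydraulic radius R = A/P = 0.94/2.74 = 0.3423 m.
Velocity V = (1/n)*R^(2/3)*S^(1/2) = (1/0.041)*0.3423^(2/3)*0.0082^(1/2) = 1.0808 m/s.
Discharge Q = A * V = 0.94 * 1.0808 = 1.014 m^3/s.

1.014


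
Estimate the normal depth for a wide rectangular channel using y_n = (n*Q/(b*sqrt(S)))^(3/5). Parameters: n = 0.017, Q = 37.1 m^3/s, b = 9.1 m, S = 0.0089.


We use the wide-channel approximation y_n = (n*Q/(b*sqrt(S)))^(3/5).
sqrt(S) = sqrt(0.0089) = 0.09434.
Numerator: n*Q = 0.017 * 37.1 = 0.6307.
Denominator: b*sqrt(S) = 9.1 * 0.09434 = 0.858494.
arg = 0.7347.
y_n = 0.7347^(3/5) = 0.8311 m.

0.8311


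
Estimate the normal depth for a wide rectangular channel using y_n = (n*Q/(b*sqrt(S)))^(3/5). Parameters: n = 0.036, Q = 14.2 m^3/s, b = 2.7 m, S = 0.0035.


We use the wide-channel approximation y_n = (n*Q/(b*sqrt(S)))^(3/5).
sqrt(S) = sqrt(0.0035) = 0.059161.
Numerator: n*Q = 0.036 * 14.2 = 0.5112.
Denominator: b*sqrt(S) = 2.7 * 0.059161 = 0.159735.
arg = 3.2003.
y_n = 3.2003^(3/5) = 2.0096 m.

2.0096


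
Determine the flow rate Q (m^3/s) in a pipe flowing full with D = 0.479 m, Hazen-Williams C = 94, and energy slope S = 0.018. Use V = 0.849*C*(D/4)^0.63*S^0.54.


For a full circular pipe, R = D/4 = 0.479/4 = 0.1197 m.
V = 0.849 * 94 * 0.1197^0.63 * 0.018^0.54
  = 0.849 * 94 * 0.262611 * 0.114248
  = 2.3944 m/s.
Pipe area A = pi*D^2/4 = pi*0.479^2/4 = 0.1802 m^2.
Q = A * V = 0.1802 * 2.3944 = 0.4315 m^3/s.

0.4315


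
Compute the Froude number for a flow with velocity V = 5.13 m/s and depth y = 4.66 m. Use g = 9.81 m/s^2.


The Froude number is defined as Fr = V / sqrt(g*y).
g*y = 9.81 * 4.66 = 45.7146.
sqrt(g*y) = sqrt(45.7146) = 6.7613.
Fr = 5.13 / 6.7613 = 0.7587.

0.7587


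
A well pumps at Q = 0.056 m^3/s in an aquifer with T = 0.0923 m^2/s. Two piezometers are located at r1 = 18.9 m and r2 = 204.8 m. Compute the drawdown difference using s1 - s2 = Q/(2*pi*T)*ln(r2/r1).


Thiem equation: s1 - s2 = Q/(2*pi*T) * ln(r2/r1).
ln(r2/r1) = ln(204.8/18.9) = 2.3829.
Q/(2*pi*T) = 0.056 / (2*pi*0.0923) = 0.056 / 0.5799 = 0.0966.
s1 - s2 = 0.0966 * 2.3829 = 0.2301 m.

0.2301


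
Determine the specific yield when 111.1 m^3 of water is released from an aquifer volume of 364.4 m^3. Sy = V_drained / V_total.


Specific yield Sy = Volume drained / Total volume.
Sy = 111.1 / 364.4
   = 0.3049.

0.3049


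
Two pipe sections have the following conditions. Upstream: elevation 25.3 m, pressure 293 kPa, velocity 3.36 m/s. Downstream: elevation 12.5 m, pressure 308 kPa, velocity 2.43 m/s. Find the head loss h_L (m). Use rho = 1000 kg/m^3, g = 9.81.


Total head at each section: H = z + p/(rho*g) + V^2/(2g).
H1 = 25.3 + 293*1000/(1000*9.81) + 3.36^2/(2*9.81)
   = 25.3 + 29.867 + 0.5754
   = 55.743 m.
H2 = 12.5 + 308*1000/(1000*9.81) + 2.43^2/(2*9.81)
   = 12.5 + 31.397 + 0.301
   = 44.197 m.
h_L = H1 - H2 = 55.743 - 44.197 = 11.545 m.

11.545


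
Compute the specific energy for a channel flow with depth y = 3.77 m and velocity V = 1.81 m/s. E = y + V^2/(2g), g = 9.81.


Specific energy E = y + V^2/(2g).
Velocity head = V^2/(2g) = 1.81^2 / (2*9.81) = 3.2761 / 19.62 = 0.167 m.
E = 3.77 + 0.167 = 3.937 m.

3.937


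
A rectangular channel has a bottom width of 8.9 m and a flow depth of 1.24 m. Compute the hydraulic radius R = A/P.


For a rectangular section:
Flow area A = b * y = 8.9 * 1.24 = 11.04 m^2.
Wetted perimeter P = b + 2y = 8.9 + 2*1.24 = 11.38 m.
Hydraulic radius R = A/P = 11.04 / 11.38 = 0.9698 m.

0.9698


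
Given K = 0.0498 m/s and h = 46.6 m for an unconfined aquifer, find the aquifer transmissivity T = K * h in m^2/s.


Transmissivity is defined as T = K * h.
T = 0.0498 * 46.6
  = 2.3207 m^2/s.

2.3207


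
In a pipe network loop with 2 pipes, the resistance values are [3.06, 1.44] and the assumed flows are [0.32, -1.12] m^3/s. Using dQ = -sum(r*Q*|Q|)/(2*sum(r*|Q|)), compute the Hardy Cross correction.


Numerator terms (r*Q*|Q|): 3.06*0.32*|0.32| = 0.3133; 1.44*-1.12*|-1.12| = -1.8063.
Sum of numerator = -1.493.
Denominator terms (r*|Q|): 3.06*|0.32| = 0.9792; 1.44*|-1.12| = 1.6128.
2 * sum of denominator = 2 * 2.592 = 5.184.
dQ = --1.493 / 5.184 = 0.288 m^3/s.

0.288


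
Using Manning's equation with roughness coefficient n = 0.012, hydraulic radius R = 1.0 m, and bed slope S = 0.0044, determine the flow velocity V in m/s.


Manning's equation gives V = (1/n) * R^(2/3) * S^(1/2).
First, compute R^(2/3) = 1.0^(2/3) = 1.0.
Next, S^(1/2) = 0.0044^(1/2) = 0.066332.
Then 1/n = 1/0.012 = 83.33.
V = 83.33 * 1.0 * 0.066332 = 5.5277 m/s.

5.5277


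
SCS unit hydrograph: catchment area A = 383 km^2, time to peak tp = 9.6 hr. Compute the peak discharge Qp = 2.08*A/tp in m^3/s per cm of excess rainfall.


SCS formula: Qp = 2.08 * A / tp.
Qp = 2.08 * 383 / 9.6
   = 796.64 / 9.6
   = 82.98 m^3/s per cm.

82.98


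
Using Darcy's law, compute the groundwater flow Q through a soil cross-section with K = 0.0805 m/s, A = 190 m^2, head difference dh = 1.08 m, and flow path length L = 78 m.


Darcy's law: Q = K * A * i, where i = dh/L.
Hydraulic gradient i = 1.08 / 78 = 0.013846.
Q = 0.0805 * 190 * 0.013846
  = 0.2118 m^3/s.

0.2118


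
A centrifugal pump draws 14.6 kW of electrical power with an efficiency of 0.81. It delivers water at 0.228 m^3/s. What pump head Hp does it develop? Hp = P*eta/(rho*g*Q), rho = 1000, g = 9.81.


Pump head formula: Hp = P * eta / (rho * g * Q).
Numerator: P * eta = 14.6 * 1000 * 0.81 = 11826.0 W.
Denominator: rho * g * Q = 1000 * 9.81 * 0.228 = 2236.68.
Hp = 11826.0 / 2236.68 = 5.29 m.

5.29


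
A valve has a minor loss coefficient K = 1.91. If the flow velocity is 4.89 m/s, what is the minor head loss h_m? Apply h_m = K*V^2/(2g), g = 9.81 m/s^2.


Minor loss formula: h_m = K * V^2/(2g).
V^2 = 4.89^2 = 23.9121.
V^2/(2g) = 23.9121 / 19.62 = 1.2188 m.
h_m = 1.91 * 1.2188 = 2.3278 m.

2.3278


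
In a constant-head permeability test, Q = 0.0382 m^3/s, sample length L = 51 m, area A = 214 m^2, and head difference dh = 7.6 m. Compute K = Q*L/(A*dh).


From K = Q*L / (A*dh):
Numerator: Q*L = 0.0382 * 51 = 1.9482.
Denominator: A*dh = 214 * 7.6 = 1626.4.
K = 1.9482 / 1626.4 = 0.001198 m/s.

0.001198


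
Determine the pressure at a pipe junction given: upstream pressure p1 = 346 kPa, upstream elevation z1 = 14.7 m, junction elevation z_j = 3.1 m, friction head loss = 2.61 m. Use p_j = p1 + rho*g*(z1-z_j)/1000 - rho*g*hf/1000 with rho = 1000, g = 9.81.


Junction pressure: p_j = p1 + rho*g*(z1 - z_j)/1000 - rho*g*hf/1000.
Elevation term = 1000*9.81*(14.7 - 3.1)/1000 = 113.796 kPa.
Friction term = 1000*9.81*2.61/1000 = 25.604 kPa.
p_j = 346 + 113.796 - 25.604 = 434.19 kPa.

434.19


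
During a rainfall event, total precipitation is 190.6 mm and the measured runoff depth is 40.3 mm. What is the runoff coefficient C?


The runoff coefficient C = runoff depth / rainfall depth.
C = 40.3 / 190.6
  = 0.2114.

0.2114


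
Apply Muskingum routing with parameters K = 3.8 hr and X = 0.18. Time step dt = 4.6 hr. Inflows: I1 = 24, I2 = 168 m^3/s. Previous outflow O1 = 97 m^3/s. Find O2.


Muskingum coefficients:
denom = 2*K*(1-X) + dt = 2*3.8*(1-0.18) + 4.6 = 10.832.
C0 = (dt - 2*K*X)/denom = (4.6 - 2*3.8*0.18)/10.832 = 0.2984.
C1 = (dt + 2*K*X)/denom = (4.6 + 2*3.8*0.18)/10.832 = 0.551.
C2 = (2*K*(1-X) - dt)/denom = 0.1507.
O2 = C0*I2 + C1*I1 + C2*O1
   = 0.2984*168 + 0.551*24 + 0.1507*97
   = 77.96 m^3/s.

77.96


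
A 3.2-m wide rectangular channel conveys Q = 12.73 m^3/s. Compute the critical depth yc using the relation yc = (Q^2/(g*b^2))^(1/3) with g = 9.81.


Using yc = (Q^2 / (g * b^2))^(1/3):
Q^2 = 12.73^2 = 162.05.
g * b^2 = 9.81 * 3.2^2 = 9.81 * 10.24 = 100.45.
Q^2 / (g*b^2) = 162.05 / 100.45 = 1.6132.
yc = 1.6132^(1/3) = 1.1728 m.

1.1728


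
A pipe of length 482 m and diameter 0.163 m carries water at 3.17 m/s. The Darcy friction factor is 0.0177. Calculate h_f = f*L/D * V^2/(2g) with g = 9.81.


Darcy-Weisbach equation: h_f = f * (L/D) * V^2/(2g).
f * L/D = 0.0177 * 482/0.163 = 52.3399.
V^2/(2g) = 3.17^2 / (2*9.81) = 10.0489 / 19.62 = 0.5122 m.
h_f = 52.3399 * 0.5122 = 26.807 m.

26.807


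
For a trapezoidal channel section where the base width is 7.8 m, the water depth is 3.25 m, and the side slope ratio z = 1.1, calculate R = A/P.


For a trapezoidal section with side slope z:
A = (b + z*y)*y = (7.8 + 1.1*3.25)*3.25 = 36.969 m^2.
P = b + 2*y*sqrt(1 + z^2) = 7.8 + 2*3.25*sqrt(1 + 1.1^2) = 17.463 m.
R = A/P = 36.969 / 17.463 = 2.117 m.

2.117


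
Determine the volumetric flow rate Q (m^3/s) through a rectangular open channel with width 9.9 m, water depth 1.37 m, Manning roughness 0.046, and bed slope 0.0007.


For a rectangular channel, the cross-sectional area A = b * y = 9.9 * 1.37 = 13.56 m^2.
The wetted perimeter P = b + 2y = 9.9 + 2*1.37 = 12.64 m.
Hydraulic radius R = A/P = 13.56/12.64 = 1.073 m.
Velocity V = (1/n)*R^(2/3)*S^(1/2) = (1/0.046)*1.073^(2/3)*0.0007^(1/2) = 0.6028 m/s.
Discharge Q = A * V = 13.56 * 0.6028 = 8.176 m^3/s.

8.176


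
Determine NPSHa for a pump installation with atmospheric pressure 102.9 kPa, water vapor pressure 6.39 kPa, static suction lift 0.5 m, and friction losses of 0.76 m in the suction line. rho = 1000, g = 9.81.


NPSHa = p_atm/(rho*g) - z_s - hf_s - p_vap/(rho*g).
p_atm/(rho*g) = 102.9*1000 / (1000*9.81) = 10.489 m.
p_vap/(rho*g) = 6.39*1000 / (1000*9.81) = 0.651 m.
NPSHa = 10.489 - 0.5 - 0.76 - 0.651
      = 8.58 m.

8.58


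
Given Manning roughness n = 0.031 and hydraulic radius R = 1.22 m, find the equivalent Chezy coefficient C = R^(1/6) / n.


The Chezy coefficient relates to Manning's n through C = R^(1/6) / n.
R^(1/6) = 1.22^(1/6) = 1.033697.
C = 1.033697 / 0.031 = 33.35 m^(1/2)/s.

33.35
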